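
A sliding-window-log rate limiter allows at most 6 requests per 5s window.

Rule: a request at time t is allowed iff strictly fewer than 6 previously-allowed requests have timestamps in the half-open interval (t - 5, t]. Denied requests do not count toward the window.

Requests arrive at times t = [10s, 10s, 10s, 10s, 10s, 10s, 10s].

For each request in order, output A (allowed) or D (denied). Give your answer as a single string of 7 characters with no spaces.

Tracking allowed requests in the window:
  req#1 t=10s: ALLOW
  req#2 t=10s: ALLOW
  req#3 t=10s: ALLOW
  req#4 t=10s: ALLOW
  req#5 t=10s: ALLOW
  req#6 t=10s: ALLOW
  req#7 t=10s: DENY

Answer: AAAAAAD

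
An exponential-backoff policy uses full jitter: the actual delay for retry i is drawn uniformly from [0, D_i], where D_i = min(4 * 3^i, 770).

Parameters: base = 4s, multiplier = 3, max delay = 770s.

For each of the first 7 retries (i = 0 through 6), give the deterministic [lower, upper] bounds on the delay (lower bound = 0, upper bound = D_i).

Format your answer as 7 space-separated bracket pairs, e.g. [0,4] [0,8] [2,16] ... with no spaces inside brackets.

Computing bounds per retry:
  i=0: D_i=min(4*3^0,770)=4, bounds=[0,4]
  i=1: D_i=min(4*3^1,770)=12, bounds=[0,12]
  i=2: D_i=min(4*3^2,770)=36, bounds=[0,36]
  i=3: D_i=min(4*3^3,770)=108, bounds=[0,108]
  i=4: D_i=min(4*3^4,770)=324, bounds=[0,324]
  i=5: D_i=min(4*3^5,770)=770, bounds=[0,770]
  i=6: D_i=min(4*3^6,770)=770, bounds=[0,770]

Answer: [0,4] [0,12] [0,36] [0,108] [0,324] [0,770] [0,770]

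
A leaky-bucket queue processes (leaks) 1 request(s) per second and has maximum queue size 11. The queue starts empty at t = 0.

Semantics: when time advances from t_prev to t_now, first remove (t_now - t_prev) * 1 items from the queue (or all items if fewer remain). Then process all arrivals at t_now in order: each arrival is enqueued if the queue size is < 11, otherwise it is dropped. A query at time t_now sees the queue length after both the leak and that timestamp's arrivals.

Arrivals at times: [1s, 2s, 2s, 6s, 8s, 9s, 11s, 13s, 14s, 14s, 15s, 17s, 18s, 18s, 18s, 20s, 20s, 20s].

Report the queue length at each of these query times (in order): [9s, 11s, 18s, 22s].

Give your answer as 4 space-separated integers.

Queue lengths at query times:
  query t=9s: backlog = 1
  query t=11s: backlog = 1
  query t=18s: backlog = 3
  query t=22s: backlog = 2

Answer: 1 1 3 2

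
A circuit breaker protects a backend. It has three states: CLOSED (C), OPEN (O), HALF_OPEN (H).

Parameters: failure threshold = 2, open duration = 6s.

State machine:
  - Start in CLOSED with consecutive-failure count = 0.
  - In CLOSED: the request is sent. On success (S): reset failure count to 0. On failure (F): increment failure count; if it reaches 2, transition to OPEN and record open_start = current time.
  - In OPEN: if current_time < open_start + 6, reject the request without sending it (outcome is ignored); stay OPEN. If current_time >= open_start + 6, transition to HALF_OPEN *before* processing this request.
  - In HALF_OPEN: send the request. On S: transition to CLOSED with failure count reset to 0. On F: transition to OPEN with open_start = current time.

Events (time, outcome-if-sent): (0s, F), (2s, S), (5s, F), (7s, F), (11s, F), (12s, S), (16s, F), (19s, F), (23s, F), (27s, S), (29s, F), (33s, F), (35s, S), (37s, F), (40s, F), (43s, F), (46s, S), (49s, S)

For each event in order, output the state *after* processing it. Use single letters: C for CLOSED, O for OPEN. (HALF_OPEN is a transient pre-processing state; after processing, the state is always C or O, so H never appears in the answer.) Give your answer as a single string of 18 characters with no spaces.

State after each event:
  event#1 t=0s outcome=F: state=CLOSED
  event#2 t=2s outcome=S: state=CLOSED
  event#3 t=5s outcome=F: state=CLOSED
  event#4 t=7s outcome=F: state=OPEN
  event#5 t=11s outcome=F: state=OPEN
  event#6 t=12s outcome=S: state=OPEN
  event#7 t=16s outcome=F: state=OPEN
  event#8 t=19s outcome=F: state=OPEN
  event#9 t=23s outcome=F: state=OPEN
  event#10 t=27s outcome=S: state=OPEN
  event#11 t=29s outcome=F: state=OPEN
  event#12 t=33s outcome=F: state=OPEN
  event#13 t=35s outcome=S: state=CLOSED
  event#14 t=37s outcome=F: state=CLOSED
  event#15 t=40s outcome=F: state=OPEN
  event#16 t=43s outcome=F: state=OPEN
  event#17 t=46s outcome=S: state=CLOSED
  event#18 t=49s outcome=S: state=CLOSED

Answer: CCCOOOOOOOOOCCOOCC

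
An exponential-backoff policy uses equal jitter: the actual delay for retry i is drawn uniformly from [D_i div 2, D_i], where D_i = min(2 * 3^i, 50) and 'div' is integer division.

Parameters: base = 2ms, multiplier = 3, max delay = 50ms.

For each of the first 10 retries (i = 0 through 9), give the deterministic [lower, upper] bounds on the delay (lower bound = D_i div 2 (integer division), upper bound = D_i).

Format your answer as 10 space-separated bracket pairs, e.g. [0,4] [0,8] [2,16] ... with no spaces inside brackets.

Answer: [1,2] [3,6] [9,18] [25,50] [25,50] [25,50] [25,50] [25,50] [25,50] [25,50]

Derivation:
Computing bounds per retry:
  i=0: D_i=min(2*3^0,50)=2, bounds=[1,2]
  i=1: D_i=min(2*3^1,50)=6, bounds=[3,6]
  i=2: D_i=min(2*3^2,50)=18, bounds=[9,18]
  i=3: D_i=min(2*3^3,50)=50, bounds=[25,50]
  i=4: D_i=min(2*3^4,50)=50, bounds=[25,50]
  i=5: D_i=min(2*3^5,50)=50, bounds=[25,50]
  i=6: D_i=min(2*3^6,50)=50, bounds=[25,50]
  i=7: D_i=min(2*3^7,50)=50, bounds=[25,50]
  i=8: D_i=min(2*3^8,50)=50, bounds=[25,50]
  i=9: D_i=min(2*3^9,50)=50, bounds=[25,50]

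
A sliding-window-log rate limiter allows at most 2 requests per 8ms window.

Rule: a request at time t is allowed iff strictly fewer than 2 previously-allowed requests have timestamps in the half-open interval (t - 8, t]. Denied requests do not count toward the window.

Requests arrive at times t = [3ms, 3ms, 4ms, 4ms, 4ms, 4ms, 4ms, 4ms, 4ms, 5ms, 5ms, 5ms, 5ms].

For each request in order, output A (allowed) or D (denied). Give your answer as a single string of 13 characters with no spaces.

Tracking allowed requests in the window:
  req#1 t=3ms: ALLOW
  req#2 t=3ms: ALLOW
  req#3 t=4ms: DENY
  req#4 t=4ms: DENY
  req#5 t=4ms: DENY
  req#6 t=4ms: DENY
  req#7 t=4ms: DENY
  req#8 t=4ms: DENY
  req#9 t=4ms: DENY
  req#10 t=5ms: DENY
  req#11 t=5ms: DENY
  req#12 t=5ms: DENY
  req#13 t=5ms: DENY

Answer: AADDDDDDDDDDD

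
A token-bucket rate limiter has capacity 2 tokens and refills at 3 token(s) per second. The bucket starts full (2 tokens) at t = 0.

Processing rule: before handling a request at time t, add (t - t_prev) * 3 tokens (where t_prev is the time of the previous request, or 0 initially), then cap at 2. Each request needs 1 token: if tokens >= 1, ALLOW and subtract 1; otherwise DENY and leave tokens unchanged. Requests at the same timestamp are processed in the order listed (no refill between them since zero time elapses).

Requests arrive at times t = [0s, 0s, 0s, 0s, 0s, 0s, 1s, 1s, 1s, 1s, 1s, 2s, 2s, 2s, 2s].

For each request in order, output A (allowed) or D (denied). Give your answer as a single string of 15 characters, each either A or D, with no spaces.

Simulating step by step:
  req#1 t=0s: ALLOW
  req#2 t=0s: ALLOW
  req#3 t=0s: DENY
  req#4 t=0s: DENY
  req#5 t=0s: DENY
  req#6 t=0s: DENY
  req#7 t=1s: ALLOW
  req#8 t=1s: ALLOW
  req#9 t=1s: DENY
  req#10 t=1s: DENY
  req#11 t=1s: DENY
  req#12 t=2s: ALLOW
  req#13 t=2s: ALLOW
  req#14 t=2s: DENY
  req#15 t=2s: DENY

Answer: AADDDDAADDDAADD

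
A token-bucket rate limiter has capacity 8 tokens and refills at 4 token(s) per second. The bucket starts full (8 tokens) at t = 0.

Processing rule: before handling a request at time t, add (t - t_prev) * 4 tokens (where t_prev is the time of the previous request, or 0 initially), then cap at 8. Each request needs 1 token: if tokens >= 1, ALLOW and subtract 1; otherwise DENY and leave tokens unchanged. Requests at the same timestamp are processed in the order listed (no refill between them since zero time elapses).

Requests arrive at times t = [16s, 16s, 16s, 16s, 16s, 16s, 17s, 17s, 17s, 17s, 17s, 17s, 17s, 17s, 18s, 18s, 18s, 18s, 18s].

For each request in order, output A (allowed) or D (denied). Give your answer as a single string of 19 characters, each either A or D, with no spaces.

Answer: AAAAAAAAAAAADDAAAAD

Derivation:
Simulating step by step:
  req#1 t=16s: ALLOW
  req#2 t=16s: ALLOW
  req#3 t=16s: ALLOW
  req#4 t=16s: ALLOW
  req#5 t=16s: ALLOW
  req#6 t=16s: ALLOW
  req#7 t=17s: ALLOW
  req#8 t=17s: ALLOW
  req#9 t=17s: ALLOW
  req#10 t=17s: ALLOW
  req#11 t=17s: ALLOW
  req#12 t=17s: ALLOW
  req#13 t=17s: DENY
  req#14 t=17s: DENY
  req#15 t=18s: ALLOW
  req#16 t=18s: ALLOW
  req#17 t=18s: ALLOW
  req#18 t=18s: ALLOW
  req#19 t=18s: DENY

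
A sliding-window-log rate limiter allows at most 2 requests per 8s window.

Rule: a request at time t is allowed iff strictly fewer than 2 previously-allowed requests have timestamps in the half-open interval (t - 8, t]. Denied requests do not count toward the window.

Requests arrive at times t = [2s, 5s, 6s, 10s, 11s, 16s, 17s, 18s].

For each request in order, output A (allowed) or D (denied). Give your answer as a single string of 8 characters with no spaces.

Tracking allowed requests in the window:
  req#1 t=2s: ALLOW
  req#2 t=5s: ALLOW
  req#3 t=6s: DENY
  req#4 t=10s: ALLOW
  req#5 t=11s: DENY
  req#6 t=16s: ALLOW
  req#7 t=17s: DENY
  req#8 t=18s: ALLOW

Answer: AADADADA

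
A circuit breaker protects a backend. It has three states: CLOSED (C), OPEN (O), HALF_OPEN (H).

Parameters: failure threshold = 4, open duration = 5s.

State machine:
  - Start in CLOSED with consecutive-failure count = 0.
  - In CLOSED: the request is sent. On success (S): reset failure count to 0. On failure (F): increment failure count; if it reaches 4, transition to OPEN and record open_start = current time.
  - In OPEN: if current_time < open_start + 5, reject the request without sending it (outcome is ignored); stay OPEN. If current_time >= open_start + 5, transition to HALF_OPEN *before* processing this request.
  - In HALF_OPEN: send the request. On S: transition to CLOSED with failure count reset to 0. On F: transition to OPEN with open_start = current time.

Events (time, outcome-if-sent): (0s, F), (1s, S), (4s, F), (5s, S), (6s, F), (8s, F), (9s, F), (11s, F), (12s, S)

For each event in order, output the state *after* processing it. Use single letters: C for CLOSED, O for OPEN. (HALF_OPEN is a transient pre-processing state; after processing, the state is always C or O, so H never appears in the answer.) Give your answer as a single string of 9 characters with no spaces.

Answer: CCCCCCCOO

Derivation:
State after each event:
  event#1 t=0s outcome=F: state=CLOSED
  event#2 t=1s outcome=S: state=CLOSED
  event#3 t=4s outcome=F: state=CLOSED
  event#4 t=5s outcome=S: state=CLOSED
  event#5 t=6s outcome=F: state=CLOSED
  event#6 t=8s outcome=F: state=CLOSED
  event#7 t=9s outcome=F: state=CLOSED
  event#8 t=11s outcome=F: state=OPEN
  event#9 t=12s outcome=S: state=OPEN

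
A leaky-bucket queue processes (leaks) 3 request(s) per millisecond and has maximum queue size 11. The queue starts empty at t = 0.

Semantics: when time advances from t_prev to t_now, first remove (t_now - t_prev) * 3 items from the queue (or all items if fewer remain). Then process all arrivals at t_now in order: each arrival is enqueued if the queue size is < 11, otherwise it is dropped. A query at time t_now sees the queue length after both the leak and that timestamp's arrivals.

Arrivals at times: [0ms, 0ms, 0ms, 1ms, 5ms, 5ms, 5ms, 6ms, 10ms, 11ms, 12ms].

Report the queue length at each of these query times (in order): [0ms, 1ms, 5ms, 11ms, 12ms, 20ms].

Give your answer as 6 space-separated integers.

Answer: 3 1 3 1 1 0

Derivation:
Queue lengths at query times:
  query t=0ms: backlog = 3
  query t=1ms: backlog = 1
  query t=5ms: backlog = 3
  query t=11ms: backlog = 1
  query t=12ms: backlog = 1
  query t=20ms: backlog = 0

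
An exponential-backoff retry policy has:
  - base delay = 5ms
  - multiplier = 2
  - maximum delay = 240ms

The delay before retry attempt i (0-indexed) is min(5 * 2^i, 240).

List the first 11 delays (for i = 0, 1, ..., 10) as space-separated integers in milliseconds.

Answer: 5 10 20 40 80 160 240 240 240 240 240

Derivation:
Computing each delay:
  i=0: min(5*2^0, 240) = 5
  i=1: min(5*2^1, 240) = 10
  i=2: min(5*2^2, 240) = 20
  i=3: min(5*2^3, 240) = 40
  i=4: min(5*2^4, 240) = 80
  i=5: min(5*2^5, 240) = 160
  i=6: min(5*2^6, 240) = 240
  i=7: min(5*2^7, 240) = 240
  i=8: min(5*2^8, 240) = 240
  i=9: min(5*2^9, 240) = 240
  i=10: min(5*2^10, 240) = 240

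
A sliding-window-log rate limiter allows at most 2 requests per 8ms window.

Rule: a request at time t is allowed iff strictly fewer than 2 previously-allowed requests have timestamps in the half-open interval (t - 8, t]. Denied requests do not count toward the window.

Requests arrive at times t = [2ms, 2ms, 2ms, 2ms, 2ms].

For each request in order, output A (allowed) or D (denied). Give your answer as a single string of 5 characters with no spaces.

Answer: AADDD

Derivation:
Tracking allowed requests in the window:
  req#1 t=2ms: ALLOW
  req#2 t=2ms: ALLOW
  req#3 t=2ms: DENY
  req#4 t=2ms: DENY
  req#5 t=2ms: DENY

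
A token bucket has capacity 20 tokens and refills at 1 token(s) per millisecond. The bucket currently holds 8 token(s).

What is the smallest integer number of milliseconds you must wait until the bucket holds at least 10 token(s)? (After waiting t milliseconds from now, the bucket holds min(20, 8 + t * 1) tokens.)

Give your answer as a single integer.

Answer: 2

Derivation:
Need 8 + t * 1 >= 10, so t >= 2/1.
Smallest integer t = ceil(2/1) = 2.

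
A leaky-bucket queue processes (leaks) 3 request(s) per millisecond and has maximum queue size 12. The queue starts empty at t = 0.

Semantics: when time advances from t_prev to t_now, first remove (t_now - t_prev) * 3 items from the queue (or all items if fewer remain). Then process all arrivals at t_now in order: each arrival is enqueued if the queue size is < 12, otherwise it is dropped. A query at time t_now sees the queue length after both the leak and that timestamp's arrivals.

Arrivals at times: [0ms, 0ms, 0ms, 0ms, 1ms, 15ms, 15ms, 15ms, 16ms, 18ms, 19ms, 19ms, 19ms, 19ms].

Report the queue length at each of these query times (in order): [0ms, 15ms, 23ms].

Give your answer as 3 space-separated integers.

Queue lengths at query times:
  query t=0ms: backlog = 4
  query t=15ms: backlog = 3
  query t=23ms: backlog = 0

Answer: 4 3 0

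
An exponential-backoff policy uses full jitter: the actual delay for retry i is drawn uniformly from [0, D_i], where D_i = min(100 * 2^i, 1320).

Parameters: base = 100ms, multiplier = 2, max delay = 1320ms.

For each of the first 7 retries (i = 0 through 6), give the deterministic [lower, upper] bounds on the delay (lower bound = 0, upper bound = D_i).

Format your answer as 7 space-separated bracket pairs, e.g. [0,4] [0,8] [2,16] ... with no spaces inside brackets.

Computing bounds per retry:
  i=0: D_i=min(100*2^0,1320)=100, bounds=[0,100]
  i=1: D_i=min(100*2^1,1320)=200, bounds=[0,200]
  i=2: D_i=min(100*2^2,1320)=400, bounds=[0,400]
  i=3: D_i=min(100*2^3,1320)=800, bounds=[0,800]
  i=4: D_i=min(100*2^4,1320)=1320, bounds=[0,1320]
  i=5: D_i=min(100*2^5,1320)=1320, bounds=[0,1320]
  i=6: D_i=min(100*2^6,1320)=1320, bounds=[0,1320]

Answer: [0,100] [0,200] [0,400] [0,800] [0,1320] [0,1320] [0,1320]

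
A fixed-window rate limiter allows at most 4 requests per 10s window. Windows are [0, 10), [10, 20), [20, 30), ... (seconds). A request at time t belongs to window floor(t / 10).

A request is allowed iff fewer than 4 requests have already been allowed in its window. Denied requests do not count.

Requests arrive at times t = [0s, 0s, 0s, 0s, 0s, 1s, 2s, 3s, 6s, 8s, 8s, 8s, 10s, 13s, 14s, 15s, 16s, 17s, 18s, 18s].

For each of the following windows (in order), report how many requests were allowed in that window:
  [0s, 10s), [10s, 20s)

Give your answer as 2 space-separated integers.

Processing requests:
  req#1 t=0s (window 0): ALLOW
  req#2 t=0s (window 0): ALLOW
  req#3 t=0s (window 0): ALLOW
  req#4 t=0s (window 0): ALLOW
  req#5 t=0s (window 0): DENY
  req#6 t=1s (window 0): DENY
  req#7 t=2s (window 0): DENY
  req#8 t=3s (window 0): DENY
  req#9 t=6s (window 0): DENY
  req#10 t=8s (window 0): DENY
  req#11 t=8s (window 0): DENY
  req#12 t=8s (window 0): DENY
  req#13 t=10s (window 1): ALLOW
  req#14 t=13s (window 1): ALLOW
  req#15 t=14s (window 1): ALLOW
  req#16 t=15s (window 1): ALLOW
  req#17 t=16s (window 1): DENY
  req#18 t=17s (window 1): DENY
  req#19 t=18s (window 1): DENY
  req#20 t=18s (window 1): DENY

Allowed counts by window: 4 4

Answer: 4 4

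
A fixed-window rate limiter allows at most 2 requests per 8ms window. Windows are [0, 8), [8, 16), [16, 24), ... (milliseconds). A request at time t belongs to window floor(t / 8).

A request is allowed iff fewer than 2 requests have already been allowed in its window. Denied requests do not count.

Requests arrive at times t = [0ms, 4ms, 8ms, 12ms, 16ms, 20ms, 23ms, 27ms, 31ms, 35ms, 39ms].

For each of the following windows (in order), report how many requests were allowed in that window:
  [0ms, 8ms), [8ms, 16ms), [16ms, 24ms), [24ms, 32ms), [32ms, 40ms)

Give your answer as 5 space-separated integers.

Processing requests:
  req#1 t=0ms (window 0): ALLOW
  req#2 t=4ms (window 0): ALLOW
  req#3 t=8ms (window 1): ALLOW
  req#4 t=12ms (window 1): ALLOW
  req#5 t=16ms (window 2): ALLOW
  req#6 t=20ms (window 2): ALLOW
  req#7 t=23ms (window 2): DENY
  req#8 t=27ms (window 3): ALLOW
  req#9 t=31ms (window 3): ALLOW
  req#10 t=35ms (window 4): ALLOW
  req#11 t=39ms (window 4): ALLOW

Allowed counts by window: 2 2 2 2 2

Answer: 2 2 2 2 2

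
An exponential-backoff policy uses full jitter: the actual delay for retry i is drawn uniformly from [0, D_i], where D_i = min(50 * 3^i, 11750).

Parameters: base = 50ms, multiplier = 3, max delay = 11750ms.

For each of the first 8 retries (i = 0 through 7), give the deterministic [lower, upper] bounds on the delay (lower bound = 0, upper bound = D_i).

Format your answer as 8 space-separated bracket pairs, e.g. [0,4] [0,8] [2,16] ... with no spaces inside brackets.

Computing bounds per retry:
  i=0: D_i=min(50*3^0,11750)=50, bounds=[0,50]
  i=1: D_i=min(50*3^1,11750)=150, bounds=[0,150]
  i=2: D_i=min(50*3^2,11750)=450, bounds=[0,450]
  i=3: D_i=min(50*3^3,11750)=1350, bounds=[0,1350]
  i=4: D_i=min(50*3^4,11750)=4050, bounds=[0,4050]
  i=5: D_i=min(50*3^5,11750)=11750, bounds=[0,11750]
  i=6: D_i=min(50*3^6,11750)=11750, bounds=[0,11750]
  i=7: D_i=min(50*3^7,11750)=11750, bounds=[0,11750]

Answer: [0,50] [0,150] [0,450] [0,1350] [0,4050] [0,11750] [0,11750] [0,11750]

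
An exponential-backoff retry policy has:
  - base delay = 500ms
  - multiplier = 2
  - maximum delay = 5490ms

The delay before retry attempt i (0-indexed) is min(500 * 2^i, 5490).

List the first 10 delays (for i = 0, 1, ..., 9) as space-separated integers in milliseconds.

Computing each delay:
  i=0: min(500*2^0, 5490) = 500
  i=1: min(500*2^1, 5490) = 1000
  i=2: min(500*2^2, 5490) = 2000
  i=3: min(500*2^3, 5490) = 4000
  i=4: min(500*2^4, 5490) = 5490
  i=5: min(500*2^5, 5490) = 5490
  i=6: min(500*2^6, 5490) = 5490
  i=7: min(500*2^7, 5490) = 5490
  i=8: min(500*2^8, 5490) = 5490
  i=9: min(500*2^9, 5490) = 5490

Answer: 500 1000 2000 4000 5490 5490 5490 5490 5490 5490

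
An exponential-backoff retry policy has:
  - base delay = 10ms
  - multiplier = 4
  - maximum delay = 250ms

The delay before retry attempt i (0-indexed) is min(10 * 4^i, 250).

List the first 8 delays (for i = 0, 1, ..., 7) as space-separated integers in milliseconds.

Answer: 10 40 160 250 250 250 250 250

Derivation:
Computing each delay:
  i=0: min(10*4^0, 250) = 10
  i=1: min(10*4^1, 250) = 40
  i=2: min(10*4^2, 250) = 160
  i=3: min(10*4^3, 250) = 250
  i=4: min(10*4^4, 250) = 250
  i=5: min(10*4^5, 250) = 250
  i=6: min(10*4^6, 250) = 250
  i=7: min(10*4^7, 250) = 250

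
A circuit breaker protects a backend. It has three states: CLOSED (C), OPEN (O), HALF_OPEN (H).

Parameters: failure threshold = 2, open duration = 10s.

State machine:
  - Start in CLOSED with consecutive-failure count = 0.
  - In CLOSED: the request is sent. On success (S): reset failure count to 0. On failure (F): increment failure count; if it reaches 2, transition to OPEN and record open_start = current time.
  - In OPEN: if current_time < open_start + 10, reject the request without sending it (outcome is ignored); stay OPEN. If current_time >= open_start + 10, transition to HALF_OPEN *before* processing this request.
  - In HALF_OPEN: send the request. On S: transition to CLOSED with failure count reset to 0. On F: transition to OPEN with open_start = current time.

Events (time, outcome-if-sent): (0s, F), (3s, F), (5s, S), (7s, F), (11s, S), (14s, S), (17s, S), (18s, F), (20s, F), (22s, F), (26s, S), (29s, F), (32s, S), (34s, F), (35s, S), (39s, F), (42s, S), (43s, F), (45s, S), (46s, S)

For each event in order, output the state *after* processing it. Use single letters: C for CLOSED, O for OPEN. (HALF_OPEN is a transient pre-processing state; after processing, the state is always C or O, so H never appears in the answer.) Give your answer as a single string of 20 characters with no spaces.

State after each event:
  event#1 t=0s outcome=F: state=CLOSED
  event#2 t=3s outcome=F: state=OPEN
  event#3 t=5s outcome=S: state=OPEN
  event#4 t=7s outcome=F: state=OPEN
  event#5 t=11s outcome=S: state=OPEN
  event#6 t=14s outcome=S: state=CLOSED
  event#7 t=17s outcome=S: state=CLOSED
  event#8 t=18s outcome=F: state=CLOSED
  event#9 t=20s outcome=F: state=OPEN
  event#10 t=22s outcome=F: state=OPEN
  event#11 t=26s outcome=S: state=OPEN
  event#12 t=29s outcome=F: state=OPEN
  event#13 t=32s outcome=S: state=CLOSED
  event#14 t=34s outcome=F: state=CLOSED
  event#15 t=35s outcome=S: state=CLOSED
  event#16 t=39s outcome=F: state=CLOSED
  event#17 t=42s outcome=S: state=CLOSED
  event#18 t=43s outcome=F: state=CLOSED
  event#19 t=45s outcome=S: state=CLOSED
  event#20 t=46s outcome=S: state=CLOSED

Answer: COOOOCCCOOOOCCCCCCCC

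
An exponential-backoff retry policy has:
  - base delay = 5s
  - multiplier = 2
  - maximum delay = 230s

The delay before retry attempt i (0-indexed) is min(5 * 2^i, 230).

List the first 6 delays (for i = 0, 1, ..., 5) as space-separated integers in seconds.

Answer: 5 10 20 40 80 160

Derivation:
Computing each delay:
  i=0: min(5*2^0, 230) = 5
  i=1: min(5*2^1, 230) = 10
  i=2: min(5*2^2, 230) = 20
  i=3: min(5*2^3, 230) = 40
  i=4: min(5*2^4, 230) = 80
  i=5: min(5*2^5, 230) = 160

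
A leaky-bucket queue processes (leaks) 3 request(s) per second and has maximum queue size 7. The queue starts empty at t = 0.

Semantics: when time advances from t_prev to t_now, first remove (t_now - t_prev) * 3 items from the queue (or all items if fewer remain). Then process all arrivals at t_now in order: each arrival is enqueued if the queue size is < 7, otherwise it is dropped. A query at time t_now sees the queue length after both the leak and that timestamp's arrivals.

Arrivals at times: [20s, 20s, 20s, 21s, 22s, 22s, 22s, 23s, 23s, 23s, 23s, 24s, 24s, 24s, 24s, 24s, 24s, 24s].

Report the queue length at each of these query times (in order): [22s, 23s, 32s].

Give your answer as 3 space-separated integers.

Queue lengths at query times:
  query t=22s: backlog = 3
  query t=23s: backlog = 4
  query t=32s: backlog = 0

Answer: 3 4 0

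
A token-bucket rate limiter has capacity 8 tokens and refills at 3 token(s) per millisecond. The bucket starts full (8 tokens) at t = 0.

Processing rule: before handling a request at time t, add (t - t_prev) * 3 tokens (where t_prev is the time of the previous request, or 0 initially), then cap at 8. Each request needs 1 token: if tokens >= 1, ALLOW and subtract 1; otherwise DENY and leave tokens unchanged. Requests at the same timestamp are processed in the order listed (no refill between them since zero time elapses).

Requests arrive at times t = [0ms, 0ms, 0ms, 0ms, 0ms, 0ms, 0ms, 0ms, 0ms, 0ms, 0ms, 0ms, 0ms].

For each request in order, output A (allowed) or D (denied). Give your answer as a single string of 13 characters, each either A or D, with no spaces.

Answer: AAAAAAAADDDDD

Derivation:
Simulating step by step:
  req#1 t=0ms: ALLOW
  req#2 t=0ms: ALLOW
  req#3 t=0ms: ALLOW
  req#4 t=0ms: ALLOW
  req#5 t=0ms: ALLOW
  req#6 t=0ms: ALLOW
  req#7 t=0ms: ALLOW
  req#8 t=0ms: ALLOW
  req#9 t=0ms: DENY
  req#10 t=0ms: DENY
  req#11 t=0ms: DENY
  req#12 t=0ms: DENY
  req#13 t=0ms: DENY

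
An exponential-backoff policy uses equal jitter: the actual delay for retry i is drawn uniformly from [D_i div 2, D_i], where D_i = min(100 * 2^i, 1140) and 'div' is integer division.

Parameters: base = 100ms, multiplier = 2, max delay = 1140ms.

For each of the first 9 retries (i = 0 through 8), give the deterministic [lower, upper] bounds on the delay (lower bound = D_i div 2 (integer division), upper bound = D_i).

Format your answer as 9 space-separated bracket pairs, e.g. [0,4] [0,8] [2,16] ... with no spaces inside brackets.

Answer: [50,100] [100,200] [200,400] [400,800] [570,1140] [570,1140] [570,1140] [570,1140] [570,1140]

Derivation:
Computing bounds per retry:
  i=0: D_i=min(100*2^0,1140)=100, bounds=[50,100]
  i=1: D_i=min(100*2^1,1140)=200, bounds=[100,200]
  i=2: D_i=min(100*2^2,1140)=400, bounds=[200,400]
  i=3: D_i=min(100*2^3,1140)=800, bounds=[400,800]
  i=4: D_i=min(100*2^4,1140)=1140, bounds=[570,1140]
  i=5: D_i=min(100*2^5,1140)=1140, bounds=[570,1140]
  i=6: D_i=min(100*2^6,1140)=1140, bounds=[570,1140]
  i=7: D_i=min(100*2^7,1140)=1140, bounds=[570,1140]
  i=8: D_i=min(100*2^8,1140)=1140, bounds=[570,1140]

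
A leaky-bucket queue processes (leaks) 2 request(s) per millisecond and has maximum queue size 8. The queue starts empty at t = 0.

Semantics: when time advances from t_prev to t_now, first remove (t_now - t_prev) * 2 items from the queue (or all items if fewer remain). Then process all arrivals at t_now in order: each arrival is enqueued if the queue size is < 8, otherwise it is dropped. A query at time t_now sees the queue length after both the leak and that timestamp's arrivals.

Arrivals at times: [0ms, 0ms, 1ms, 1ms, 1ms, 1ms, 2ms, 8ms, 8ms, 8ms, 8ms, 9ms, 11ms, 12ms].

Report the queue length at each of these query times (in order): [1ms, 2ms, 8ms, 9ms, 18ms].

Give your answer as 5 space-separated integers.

Answer: 4 3 4 3 0

Derivation:
Queue lengths at query times:
  query t=1ms: backlog = 4
  query t=2ms: backlog = 3
  query t=8ms: backlog = 4
  query t=9ms: backlog = 3
  query t=18ms: backlog = 0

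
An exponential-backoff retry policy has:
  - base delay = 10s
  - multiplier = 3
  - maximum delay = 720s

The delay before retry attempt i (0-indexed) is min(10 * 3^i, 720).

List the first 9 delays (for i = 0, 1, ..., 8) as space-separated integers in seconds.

Answer: 10 30 90 270 720 720 720 720 720

Derivation:
Computing each delay:
  i=0: min(10*3^0, 720) = 10
  i=1: min(10*3^1, 720) = 30
  i=2: min(10*3^2, 720) = 90
  i=3: min(10*3^3, 720) = 270
  i=4: min(10*3^4, 720) = 720
  i=5: min(10*3^5, 720) = 720
  i=6: min(10*3^6, 720) = 720
  i=7: min(10*3^7, 720) = 720
  i=8: min(10*3^8, 720) = 720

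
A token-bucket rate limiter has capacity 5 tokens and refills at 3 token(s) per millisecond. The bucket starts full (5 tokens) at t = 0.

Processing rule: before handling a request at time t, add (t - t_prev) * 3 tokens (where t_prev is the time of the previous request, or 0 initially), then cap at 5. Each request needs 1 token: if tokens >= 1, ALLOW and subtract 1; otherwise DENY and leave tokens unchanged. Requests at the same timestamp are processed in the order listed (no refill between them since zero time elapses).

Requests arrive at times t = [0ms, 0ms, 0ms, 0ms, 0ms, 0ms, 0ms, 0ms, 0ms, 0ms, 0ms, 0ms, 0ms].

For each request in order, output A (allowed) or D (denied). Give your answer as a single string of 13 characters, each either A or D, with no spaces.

Simulating step by step:
  req#1 t=0ms: ALLOW
  req#2 t=0ms: ALLOW
  req#3 t=0ms: ALLOW
  req#4 t=0ms: ALLOW
  req#5 t=0ms: ALLOW
  req#6 t=0ms: DENY
  req#7 t=0ms: DENY
  req#8 t=0ms: DENY
  req#9 t=0ms: DENY
  req#10 t=0ms: DENY
  req#11 t=0ms: DENY
  req#12 t=0ms: DENY
  req#13 t=0ms: DENY

Answer: AAAAADDDDDDDD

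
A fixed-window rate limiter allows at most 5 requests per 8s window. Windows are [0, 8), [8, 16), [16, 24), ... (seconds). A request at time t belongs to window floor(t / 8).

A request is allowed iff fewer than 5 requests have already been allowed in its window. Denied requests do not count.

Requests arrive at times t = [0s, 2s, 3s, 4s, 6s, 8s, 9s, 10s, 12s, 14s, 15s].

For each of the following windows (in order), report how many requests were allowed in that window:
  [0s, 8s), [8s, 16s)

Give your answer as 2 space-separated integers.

Answer: 5 5

Derivation:
Processing requests:
  req#1 t=0s (window 0): ALLOW
  req#2 t=2s (window 0): ALLOW
  req#3 t=3s (window 0): ALLOW
  req#4 t=4s (window 0): ALLOW
  req#5 t=6s (window 0): ALLOW
  req#6 t=8s (window 1): ALLOW
  req#7 t=9s (window 1): ALLOW
  req#8 t=10s (window 1): ALLOW
  req#9 t=12s (window 1): ALLOW
  req#10 t=14s (window 1): ALLOW
  req#11 t=15s (window 1): DENY

Allowed counts by window: 5 5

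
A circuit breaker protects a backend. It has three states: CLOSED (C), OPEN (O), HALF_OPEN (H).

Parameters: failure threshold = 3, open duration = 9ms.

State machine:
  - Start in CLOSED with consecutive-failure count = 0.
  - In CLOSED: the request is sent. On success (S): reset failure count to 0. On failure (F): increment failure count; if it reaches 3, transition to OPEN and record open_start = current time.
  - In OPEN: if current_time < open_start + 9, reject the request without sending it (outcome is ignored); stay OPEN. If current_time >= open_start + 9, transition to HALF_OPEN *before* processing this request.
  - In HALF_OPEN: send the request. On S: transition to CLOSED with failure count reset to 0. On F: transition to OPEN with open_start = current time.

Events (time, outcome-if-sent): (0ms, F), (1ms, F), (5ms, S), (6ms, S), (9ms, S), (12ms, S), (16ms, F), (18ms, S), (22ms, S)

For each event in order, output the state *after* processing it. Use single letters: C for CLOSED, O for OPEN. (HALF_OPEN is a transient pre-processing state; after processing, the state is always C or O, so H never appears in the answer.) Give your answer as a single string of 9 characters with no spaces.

Answer: CCCCCCCCC

Derivation:
State after each event:
  event#1 t=0ms outcome=F: state=CLOSED
  event#2 t=1ms outcome=F: state=CLOSED
  event#3 t=5ms outcome=S: state=CLOSED
  event#4 t=6ms outcome=S: state=CLOSED
  event#5 t=9ms outcome=S: state=CLOSED
  event#6 t=12ms outcome=S: state=CLOSED
  event#7 t=16ms outcome=F: state=CLOSED
  event#8 t=18ms outcome=S: state=CLOSED
  event#9 t=22ms outcome=S: state=CLOSED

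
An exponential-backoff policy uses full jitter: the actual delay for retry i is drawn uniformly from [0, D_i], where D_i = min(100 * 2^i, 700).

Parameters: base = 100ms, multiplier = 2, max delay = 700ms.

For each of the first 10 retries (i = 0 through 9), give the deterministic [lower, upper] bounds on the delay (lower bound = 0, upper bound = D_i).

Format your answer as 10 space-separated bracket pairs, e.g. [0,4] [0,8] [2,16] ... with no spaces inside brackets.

Computing bounds per retry:
  i=0: D_i=min(100*2^0,700)=100, bounds=[0,100]
  i=1: D_i=min(100*2^1,700)=200, bounds=[0,200]
  i=2: D_i=min(100*2^2,700)=400, bounds=[0,400]
  i=3: D_i=min(100*2^3,700)=700, bounds=[0,700]
  i=4: D_i=min(100*2^4,700)=700, bounds=[0,700]
  i=5: D_i=min(100*2^5,700)=700, bounds=[0,700]
  i=6: D_i=min(100*2^6,700)=700, bounds=[0,700]
  i=7: D_i=min(100*2^7,700)=700, bounds=[0,700]
  i=8: D_i=min(100*2^8,700)=700, bounds=[0,700]
  i=9: D_i=min(100*2^9,700)=700, bounds=[0,700]

Answer: [0,100] [0,200] [0,400] [0,700] [0,700] [0,700] [0,700] [0,700] [0,700] [0,700]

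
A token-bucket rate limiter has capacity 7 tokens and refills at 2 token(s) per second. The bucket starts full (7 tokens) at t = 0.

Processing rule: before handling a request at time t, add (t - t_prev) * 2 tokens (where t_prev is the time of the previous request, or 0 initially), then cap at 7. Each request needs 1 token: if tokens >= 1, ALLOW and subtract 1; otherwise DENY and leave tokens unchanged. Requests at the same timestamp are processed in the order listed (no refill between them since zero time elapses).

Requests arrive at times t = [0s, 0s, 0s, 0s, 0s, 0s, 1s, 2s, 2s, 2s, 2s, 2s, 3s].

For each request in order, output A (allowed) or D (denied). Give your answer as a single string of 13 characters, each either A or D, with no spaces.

Answer: AAAAAAAAAAADA

Derivation:
Simulating step by step:
  req#1 t=0s: ALLOW
  req#2 t=0s: ALLOW
  req#3 t=0s: ALLOW
  req#4 t=0s: ALLOW
  req#5 t=0s: ALLOW
  req#6 t=0s: ALLOW
  req#7 t=1s: ALLOW
  req#8 t=2s: ALLOW
  req#9 t=2s: ALLOW
  req#10 t=2s: ALLOW
  req#11 t=2s: ALLOW
  req#12 t=2s: DENY
  req#13 t=3s: ALLOW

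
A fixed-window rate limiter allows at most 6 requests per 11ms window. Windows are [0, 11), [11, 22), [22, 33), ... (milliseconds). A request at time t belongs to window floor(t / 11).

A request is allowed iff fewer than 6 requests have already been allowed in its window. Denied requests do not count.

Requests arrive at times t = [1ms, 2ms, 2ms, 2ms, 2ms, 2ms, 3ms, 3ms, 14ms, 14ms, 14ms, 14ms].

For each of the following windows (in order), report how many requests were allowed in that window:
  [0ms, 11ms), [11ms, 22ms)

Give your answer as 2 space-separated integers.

Processing requests:
  req#1 t=1ms (window 0): ALLOW
  req#2 t=2ms (window 0): ALLOW
  req#3 t=2ms (window 0): ALLOW
  req#4 t=2ms (window 0): ALLOW
  req#5 t=2ms (window 0): ALLOW
  req#6 t=2ms (window 0): ALLOW
  req#7 t=3ms (window 0): DENY
  req#8 t=3ms (window 0): DENY
  req#9 t=14ms (window 1): ALLOW
  req#10 t=14ms (window 1): ALLOW
  req#11 t=14ms (window 1): ALLOW
  req#12 t=14ms (window 1): ALLOW

Allowed counts by window: 6 4

Answer: 6 4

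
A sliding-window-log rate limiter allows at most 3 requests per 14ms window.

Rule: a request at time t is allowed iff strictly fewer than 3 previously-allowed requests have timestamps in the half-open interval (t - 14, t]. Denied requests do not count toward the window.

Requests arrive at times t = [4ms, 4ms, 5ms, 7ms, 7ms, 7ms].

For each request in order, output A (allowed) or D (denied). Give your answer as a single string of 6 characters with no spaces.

Tracking allowed requests in the window:
  req#1 t=4ms: ALLOW
  req#2 t=4ms: ALLOW
  req#3 t=5ms: ALLOW
  req#4 t=7ms: DENY
  req#5 t=7ms: DENY
  req#6 t=7ms: DENY

Answer: AAADDD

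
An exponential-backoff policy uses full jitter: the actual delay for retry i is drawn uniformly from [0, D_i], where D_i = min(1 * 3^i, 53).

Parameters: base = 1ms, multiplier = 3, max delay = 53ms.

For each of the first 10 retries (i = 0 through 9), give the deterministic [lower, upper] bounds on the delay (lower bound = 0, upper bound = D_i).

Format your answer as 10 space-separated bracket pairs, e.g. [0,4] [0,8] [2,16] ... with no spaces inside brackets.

Answer: [0,1] [0,3] [0,9] [0,27] [0,53] [0,53] [0,53] [0,53] [0,53] [0,53]

Derivation:
Computing bounds per retry:
  i=0: D_i=min(1*3^0,53)=1, bounds=[0,1]
  i=1: D_i=min(1*3^1,53)=3, bounds=[0,3]
  i=2: D_i=min(1*3^2,53)=9, bounds=[0,9]
  i=3: D_i=min(1*3^3,53)=27, bounds=[0,27]
  i=4: D_i=min(1*3^4,53)=53, bounds=[0,53]
  i=5: D_i=min(1*3^5,53)=53, bounds=[0,53]
  i=6: D_i=min(1*3^6,53)=53, bounds=[0,53]
  i=7: D_i=min(1*3^7,53)=53, bounds=[0,53]
  i=8: D_i=min(1*3^8,53)=53, bounds=[0,53]
  i=9: D_i=min(1*3^9,53)=53, bounds=[0,53]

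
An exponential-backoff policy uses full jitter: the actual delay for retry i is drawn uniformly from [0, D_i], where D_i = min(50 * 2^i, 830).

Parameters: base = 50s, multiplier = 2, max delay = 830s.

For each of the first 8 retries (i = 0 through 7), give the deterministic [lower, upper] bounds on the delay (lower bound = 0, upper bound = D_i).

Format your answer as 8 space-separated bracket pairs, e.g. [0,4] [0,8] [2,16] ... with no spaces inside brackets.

Answer: [0,50] [0,100] [0,200] [0,400] [0,800] [0,830] [0,830] [0,830]

Derivation:
Computing bounds per retry:
  i=0: D_i=min(50*2^0,830)=50, bounds=[0,50]
  i=1: D_i=min(50*2^1,830)=100, bounds=[0,100]
  i=2: D_i=min(50*2^2,830)=200, bounds=[0,200]
  i=3: D_i=min(50*2^3,830)=400, bounds=[0,400]
  i=4: D_i=min(50*2^4,830)=800, bounds=[0,800]
  i=5: D_i=min(50*2^5,830)=830, bounds=[0,830]
  i=6: D_i=min(50*2^6,830)=830, bounds=[0,830]
  i=7: D_i=min(50*2^7,830)=830, bounds=[0,830]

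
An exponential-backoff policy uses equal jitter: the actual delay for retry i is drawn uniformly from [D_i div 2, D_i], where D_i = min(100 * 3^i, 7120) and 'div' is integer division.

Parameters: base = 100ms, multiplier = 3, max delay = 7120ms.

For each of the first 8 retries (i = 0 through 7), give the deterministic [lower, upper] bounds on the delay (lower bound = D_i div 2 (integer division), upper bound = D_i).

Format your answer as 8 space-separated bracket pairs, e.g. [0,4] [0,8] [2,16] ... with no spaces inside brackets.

Answer: [50,100] [150,300] [450,900] [1350,2700] [3560,7120] [3560,7120] [3560,7120] [3560,7120]

Derivation:
Computing bounds per retry:
  i=0: D_i=min(100*3^0,7120)=100, bounds=[50,100]
  i=1: D_i=min(100*3^1,7120)=300, bounds=[150,300]
  i=2: D_i=min(100*3^2,7120)=900, bounds=[450,900]
  i=3: D_i=min(100*3^3,7120)=2700, bounds=[1350,2700]
  i=4: D_i=min(100*3^4,7120)=7120, bounds=[3560,7120]
  i=5: D_i=min(100*3^5,7120)=7120, bounds=[3560,7120]
  i=6: D_i=min(100*3^6,7120)=7120, bounds=[3560,7120]
  i=7: D_i=min(100*3^7,7120)=7120, bounds=[3560,7120]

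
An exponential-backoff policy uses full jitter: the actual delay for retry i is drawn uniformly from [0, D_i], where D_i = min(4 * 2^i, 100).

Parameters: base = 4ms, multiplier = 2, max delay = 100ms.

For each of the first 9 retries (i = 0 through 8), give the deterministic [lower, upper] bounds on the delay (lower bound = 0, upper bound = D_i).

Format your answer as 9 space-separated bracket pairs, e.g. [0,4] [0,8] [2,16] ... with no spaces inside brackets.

Computing bounds per retry:
  i=0: D_i=min(4*2^0,100)=4, bounds=[0,4]
  i=1: D_i=min(4*2^1,100)=8, bounds=[0,8]
  i=2: D_i=min(4*2^2,100)=16, bounds=[0,16]
  i=3: D_i=min(4*2^3,100)=32, bounds=[0,32]
  i=4: D_i=min(4*2^4,100)=64, bounds=[0,64]
  i=5: D_i=min(4*2^5,100)=100, bounds=[0,100]
  i=6: D_i=min(4*2^6,100)=100, bounds=[0,100]
  i=7: D_i=min(4*2^7,100)=100, bounds=[0,100]
  i=8: D_i=min(4*2^8,100)=100, bounds=[0,100]

Answer: [0,4] [0,8] [0,16] [0,32] [0,64] [0,100] [0,100] [0,100] [0,100]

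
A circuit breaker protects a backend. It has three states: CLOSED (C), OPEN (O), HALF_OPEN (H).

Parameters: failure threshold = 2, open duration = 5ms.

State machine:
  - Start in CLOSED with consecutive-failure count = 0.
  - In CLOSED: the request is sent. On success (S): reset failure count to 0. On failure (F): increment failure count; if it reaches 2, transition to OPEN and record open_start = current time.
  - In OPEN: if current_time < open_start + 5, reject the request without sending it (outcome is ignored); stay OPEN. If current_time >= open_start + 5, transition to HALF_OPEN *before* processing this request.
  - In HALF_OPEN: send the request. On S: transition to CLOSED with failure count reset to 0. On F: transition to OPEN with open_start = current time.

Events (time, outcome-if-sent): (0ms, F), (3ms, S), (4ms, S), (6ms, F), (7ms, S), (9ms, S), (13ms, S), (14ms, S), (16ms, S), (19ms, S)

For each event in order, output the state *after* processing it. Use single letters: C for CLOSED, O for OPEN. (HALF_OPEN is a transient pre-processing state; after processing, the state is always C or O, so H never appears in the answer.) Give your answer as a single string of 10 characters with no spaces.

Answer: CCCCCCCCCC

Derivation:
State after each event:
  event#1 t=0ms outcome=F: state=CLOSED
  event#2 t=3ms outcome=S: state=CLOSED
  event#3 t=4ms outcome=S: state=CLOSED
  event#4 t=6ms outcome=F: state=CLOSED
  event#5 t=7ms outcome=S: state=CLOSED
  event#6 t=9ms outcome=S: state=CLOSED
  event#7 t=13ms outcome=S: state=CLOSED
  event#8 t=14ms outcome=S: state=CLOSED
  event#9 t=16ms outcome=S: state=CLOSED
  event#10 t=19ms outcome=S: state=CLOSED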